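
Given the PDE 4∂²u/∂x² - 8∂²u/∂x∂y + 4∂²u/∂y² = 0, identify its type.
The second-order coefficients are A = 4, B = -8, C = 4. Since B² - 4AC = 0 = 0, this is a parabolic PDE.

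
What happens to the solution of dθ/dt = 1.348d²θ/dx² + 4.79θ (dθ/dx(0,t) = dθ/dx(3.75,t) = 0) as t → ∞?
θ grows unboundedly. With Neumann BCs the constant mode has diffusion eigenvalue 0, so any r > 0 makes it grow like e^(4.79t); solution grows exponentially.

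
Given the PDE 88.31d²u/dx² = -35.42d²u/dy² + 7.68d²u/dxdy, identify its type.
Rewriting in standard form: 88.31d²u/dx² - 7.68d²u/dxdy + 35.42d²u/dy² = 0. The second-order coefficients are A = 88.31, B = -7.68, C = 35.42. Since B² - 4AC = -12452.7784 < 0, this is an elliptic PDE.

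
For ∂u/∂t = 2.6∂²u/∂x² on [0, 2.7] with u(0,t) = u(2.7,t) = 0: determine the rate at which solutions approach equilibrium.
Eigenvalues: λₙ = 2.6n²π²/2.7².
First three modes:
  n=1: λ₁ = 2.6π²/2.7² ≈ 3.52
  n=2: λ₂ = 10.4π²/2.7² ≈ 14.08 (4× faster decay)
  n=3: λ₃ = 23.4π²/2.7² ≈ 31.68 (9× faster decay)
As t → ∞, higher modes decay exponentially faster. The n=1 mode dominates: u ~ c₁ sin(πx/2.7) e^{-λ₁t}.
Decay rate: λ₁ = 2.6π²/2.7² ≈ 3.52.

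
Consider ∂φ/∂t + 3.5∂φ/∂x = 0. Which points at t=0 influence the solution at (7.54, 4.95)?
A single point: x = -9.785. The characteristic through (7.54, 4.95) is x - 3.5t = const, so x = 7.54 - 3.5·4.95 = -9.785.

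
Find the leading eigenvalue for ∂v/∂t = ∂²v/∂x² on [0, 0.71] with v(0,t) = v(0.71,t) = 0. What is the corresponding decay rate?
Eigenvalues: λₙ = n²π²/0.71².
First three modes:
  n=1: λ₁ = π²/0.71² ≈ 19.579
  n=2: λ₂ = 4π²/0.71² ≈ 78.315 (4× faster decay)
  n=3: λ₃ = 9π²/0.71² ≈ 176.208 (9× faster decay)
As t → ∞, higher modes decay exponentially faster. The n=1 mode dominates: v ~ c₁ sin(πx/0.71) e^{-λ₁t}.
Decay rate: λ₁ = π²/0.71² ≈ 19.579.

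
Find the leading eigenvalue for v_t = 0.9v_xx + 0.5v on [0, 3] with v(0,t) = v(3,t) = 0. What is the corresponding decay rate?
Eigenvalues: λₙ = 0.9n²π²/3² - 0.5.
First three modes:
  n=1: λ₁ = 0.9π²/3² - 0.5 ≈ 0.487
  n=2: λ₂ = 3.6π²/3² - 0.5 ≈ 3.448
  n=3: λ₃ = 8.1π²/3² - 0.5 ≈ 8.383
Since 0.9π²/3² ≈ 0.987 > 0.5, all λₙ > 0.
The n=1 mode decays slowest → dominates as t → ∞.
Asymptotic: v ~ c₁ sin(πx/3) e^{-λ₁t} with decay rate λ₁ ≈ 0.487.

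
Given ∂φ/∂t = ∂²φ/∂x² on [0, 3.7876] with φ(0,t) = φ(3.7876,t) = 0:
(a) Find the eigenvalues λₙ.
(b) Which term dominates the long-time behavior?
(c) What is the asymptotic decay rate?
Eigenvalues: λₙ = n²π²/3.7876².
First three modes:
  n=1: λ₁ = π²/3.7876² ≈ 0.688
  n=2: λ₂ = 4π²/3.7876² ≈ 2.752 (4× faster decay)
  n=3: λ₃ = 9π²/3.7876² ≈ 6.192 (9× faster decay)
As t → ∞, higher modes decay exponentially faster. The n=1 mode dominates: φ ~ c₁ sin(πx/3.7876) e^{-λ₁t}.
Decay rate: λ₁ = π²/3.7876² ≈ 0.688.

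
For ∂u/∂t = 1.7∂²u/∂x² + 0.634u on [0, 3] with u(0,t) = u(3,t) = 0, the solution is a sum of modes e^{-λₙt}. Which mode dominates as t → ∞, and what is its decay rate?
Eigenvalues: λₙ = 1.7n²π²/3² - 0.634.
First three modes:
  n=1: λ₁ = 1.7π²/3² - 0.634 ≈ 1.23
  n=2: λ₂ = 6.8π²/3² - 0.634 ≈ 6.823
  n=3: λ₃ = 15.3π²/3² - 0.634 ≈ 16.144
Since 1.7π²/3² ≈ 1.864 > 0.634, all λₙ > 0.
The n=1 mode decays slowest → dominates as t → ∞.
Asymptotic: u ~ c₁ sin(πx/3) e^{-λ₁t} with decay rate λ₁ ≈ 1.23.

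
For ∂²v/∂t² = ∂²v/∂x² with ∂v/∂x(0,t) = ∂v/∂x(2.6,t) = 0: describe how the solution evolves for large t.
v oscillates about a mean that drifts linearly in t (generically unbounded; no decay). There is no damping, so the nonconstant modes persist as standing waves (energy conserved, no decay). But with Neumann conditions at both ends the constant mode has eigenvalue 0: the spatial mean M(t) of v satisfies M'' = 0, so M(t) = M(0) + M'(0)·t. Unless the initial velocity has zero mean (∫v_t(x,0)dx = 0), the solution grows linearly in t (unbounded, though not exponentially); if it does have zero mean, the solution stays bounded and simply oscillates.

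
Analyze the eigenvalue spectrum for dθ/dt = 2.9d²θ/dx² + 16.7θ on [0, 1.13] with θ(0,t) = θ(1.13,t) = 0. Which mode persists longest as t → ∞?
Eigenvalues: λₙ = 2.9n²π²/1.13² - 16.7.
First three modes:
  n=1: λ₁ = 2.9π²/1.13² - 16.7 ≈ 5.715
  n=2: λ₂ = 11.6π²/1.13² - 16.7 ≈ 72.96
  n=3: λ₃ = 26.1π²/1.13² - 16.7 ≈ 185.036
Since 2.9π²/1.13² ≈ 22.415 > 16.7, all λₙ > 0.
The n=1 mode decays slowest → dominates as t → ∞.
Asymptotic: θ ~ c₁ sin(πx/1.13) e^{-λ₁t} with decay rate λ₁ ≈ 5.715.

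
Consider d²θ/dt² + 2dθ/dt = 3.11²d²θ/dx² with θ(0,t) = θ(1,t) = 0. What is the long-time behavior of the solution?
As t → ∞, θ → 0. Damping (γ=2) dissipates energy; oscillations decay exponentially.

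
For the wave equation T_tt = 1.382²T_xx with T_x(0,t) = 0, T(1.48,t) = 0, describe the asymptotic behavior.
T oscillates (no decay). Energy is conserved; the solution oscillates indefinitely as standing waves.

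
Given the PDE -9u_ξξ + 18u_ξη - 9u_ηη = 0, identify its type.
The second-order coefficients are A = -9, B = 18, C = -9. Since B² - 4AC = 0 = 0, this is a parabolic PDE.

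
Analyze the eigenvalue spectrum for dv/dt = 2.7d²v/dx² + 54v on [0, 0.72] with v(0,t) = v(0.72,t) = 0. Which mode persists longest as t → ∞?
Eigenvalues: λₙ = 2.7n²π²/0.72² - 54.
First three modes:
  n=1: λ₁ = 2.7π²/0.72² - 54 ≈ -2.596
  n=2: λ₂ = 10.8π²/0.72² - 54 ≈ 151.617
  n=3: λ₃ = 24.3π²/0.72² - 54 ≈ 408.638
Since 2.7π²/0.72² ≈ 51.404 < 54, λ₁ < 0.
The n=1 mode grows fastest (−λₙ is largest for n=1) → dominates.
Asymptotic: v ~ c₁ sin(πx/0.72) e^{2.596t} (exponential growth at rate −λ₁ ≈ 2.596).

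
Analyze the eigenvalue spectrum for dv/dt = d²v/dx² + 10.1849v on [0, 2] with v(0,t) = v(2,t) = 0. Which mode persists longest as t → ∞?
Eigenvalues: λₙ = n²π²/2² - 10.1849.
First three modes:
  n=1: λ₁ = π²/2² - 10.1849 ≈ -7.717
  n=2: λ₂ = 4π²/2² - 10.1849 ≈ -0.315
  n=3: λ₃ = 9π²/2² - 10.1849 ≈ 12.022
Since π²/2² ≈ 2.467 < 10.1849, λ₁ < 0.
The n=1 mode grows fastest (−λₙ is largest for n=1) → dominates.
Asymptotic: v ~ c₁ sin(πx/2) e^{7.717t} (exponential growth at rate −λ₁ ≈ 7.717).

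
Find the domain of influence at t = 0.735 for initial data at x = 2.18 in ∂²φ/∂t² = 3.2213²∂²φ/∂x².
Domain of influence: [-0.1876555, 4.5476555]. Data at x = 2.18 spreads outward at speed 3.2213.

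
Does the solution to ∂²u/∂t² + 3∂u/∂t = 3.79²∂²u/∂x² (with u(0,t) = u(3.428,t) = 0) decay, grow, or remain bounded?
u → 0. Damping (γ=3) dissipates energy; oscillations decay exponentially.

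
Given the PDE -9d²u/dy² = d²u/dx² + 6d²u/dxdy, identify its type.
Rewriting in standard form: -d²u/dx² - 6d²u/dxdy - 9d²u/dy² = 0. The second-order coefficients are A = -1, B = -6, C = -9. Since B² - 4AC = 0 = 0, this is a parabolic PDE.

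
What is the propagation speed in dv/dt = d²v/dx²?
Infinite. The heat equation is parabolic, not hyperbolic, so disturbances propagate instantly.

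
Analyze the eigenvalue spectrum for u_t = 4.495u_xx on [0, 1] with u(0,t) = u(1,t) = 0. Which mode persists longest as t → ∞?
Eigenvalues: λₙ = 4.495n²π².
First three modes:
  n=1: λ₁ = 4.495π² ≈ 44.364
  n=2: λ₂ = 17.98π² ≈ 177.455 (4× faster decay)
  n=3: λ₃ = 40.455π² ≈ 399.275 (9× faster decay)
As t → ∞, higher modes decay exponentially faster. The n=1 mode dominates: u ~ c₁ sin(πx) e^{-λ₁t}.
Decay rate: λ₁ = 4.495π² ≈ 44.364.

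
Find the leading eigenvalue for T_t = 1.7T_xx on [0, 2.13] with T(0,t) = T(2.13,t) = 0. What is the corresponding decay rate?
Eigenvalues: λₙ = 1.7n²π²/2.13².
First three modes:
  n=1: λ₁ = 1.7π²/2.13² ≈ 3.698
  n=2: λ₂ = 6.8π²/2.13² ≈ 14.793 (4× faster decay)
  n=3: λ₃ = 15.3π²/2.13² ≈ 33.284 (9× faster decay)
As t → ∞, higher modes decay exponentially faster. The n=1 mode dominates: T ~ c₁ sin(πx/2.13) e^{-λ₁t}.
Decay rate: λ₁ = 1.7π²/2.13² ≈ 3.698.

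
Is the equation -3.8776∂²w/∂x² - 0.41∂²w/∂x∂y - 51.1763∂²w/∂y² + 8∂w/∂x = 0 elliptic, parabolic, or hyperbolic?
Computing B² - 4AC with A = -3.8776, B = -0.41, C = -51.1763: discriminant = -793.59678352 (negative). Answer: elliptic.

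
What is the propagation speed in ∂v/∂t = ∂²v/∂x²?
Infinite. The heat equation is parabolic, not hyperbolic, so disturbances propagate instantly.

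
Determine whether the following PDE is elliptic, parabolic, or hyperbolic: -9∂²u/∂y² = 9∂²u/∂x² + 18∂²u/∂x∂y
Rewriting in standard form: -9∂²u/∂x² - 18∂²u/∂x∂y - 9∂²u/∂y² = 0. Coefficients: A = -9, B = -18, C = -9. B² - 4AC = 0, which is zero, so the equation is parabolic.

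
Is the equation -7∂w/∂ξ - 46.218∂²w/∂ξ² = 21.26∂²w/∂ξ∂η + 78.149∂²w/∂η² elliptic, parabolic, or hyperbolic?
Rewriting in standard form: -46.218∂²w/∂ξ² - 21.26∂²w/∂ξ∂η - 78.149∂²w/∂η² - 7∂w/∂ξ = 0. Computing B² - 4AC with A = -46.218, B = -21.26, C = -78.149: discriminant = -13995.574328 (negative). Answer: elliptic.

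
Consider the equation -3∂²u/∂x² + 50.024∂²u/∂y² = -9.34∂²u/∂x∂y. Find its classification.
Rewriting in standard form: -3∂²u/∂x² + 9.34∂²u/∂x∂y + 50.024∂²u/∂y² = 0. Hyperbolic. (A = -3, B = 9.34, C = 50.024 gives B² - 4AC = 687.5236.)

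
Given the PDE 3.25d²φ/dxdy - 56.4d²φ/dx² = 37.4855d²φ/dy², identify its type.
Rewriting in standard form: -56.4d²φ/dx² + 3.25d²φ/dxdy - 37.4855d²φ/dy² = 0. The second-order coefficients are A = -56.4, B = 3.25, C = -37.4855. Since B² - 4AC = -8446.1663 < 0, this is an elliptic PDE.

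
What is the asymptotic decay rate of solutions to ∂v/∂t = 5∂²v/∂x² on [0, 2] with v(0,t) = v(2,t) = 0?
Eigenvalues: λₙ = 5n²π²/2².
First three modes:
  n=1: λ₁ = 5π²/2² ≈ 12.337
  n=2: λ₂ = 20π²/2² ≈ 49.348 (4× faster decay)
  n=3: λ₃ = 45π²/2² ≈ 111.033 (9× faster decay)
As t → ∞, higher modes decay exponentially faster. The n=1 mode dominates: v ~ c₁ sin(πx/2) e^{-λ₁t}.
Decay rate: λ₁ = 5π²/2² ≈ 12.337.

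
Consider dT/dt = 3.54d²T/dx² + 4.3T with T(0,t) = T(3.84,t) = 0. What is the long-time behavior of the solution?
As t → ∞, T grows unboundedly. Reaction dominates diffusion (r=4.3 > κπ²/L²≈2.37); solution grows exponentially.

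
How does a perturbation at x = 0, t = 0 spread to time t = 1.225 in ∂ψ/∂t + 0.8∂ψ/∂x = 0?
At x = 0.98. The characteristic carries data from (0, 0) to (0.98, 1.225).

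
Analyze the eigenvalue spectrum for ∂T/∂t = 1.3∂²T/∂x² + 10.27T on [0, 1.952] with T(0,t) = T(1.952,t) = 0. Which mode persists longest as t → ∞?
Eigenvalues: λₙ = 1.3n²π²/1.952² - 10.27.
First three modes:
  n=1: λ₁ = 1.3π²/1.952² - 10.27 ≈ -6.903
  n=2: λ₂ = 5.2π²/1.952² - 10.27 ≈ 3.199
  n=3: λ₃ = 11.7π²/1.952² - 10.27 ≈ 20.036
Since 1.3π²/1.952² ≈ 3.367 < 10.27, λ₁ < 0.
The n=1 mode grows fastest (−λₙ is largest for n=1) → dominates.
Asymptotic: T ~ c₁ sin(πx/1.952) e^{6.903t} (exponential growth at rate −λ₁ ≈ 6.903).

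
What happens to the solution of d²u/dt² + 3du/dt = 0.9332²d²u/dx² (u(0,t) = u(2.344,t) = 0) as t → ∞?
u → 0. Damping (γ=3) dissipates energy; oscillations decay exponentially.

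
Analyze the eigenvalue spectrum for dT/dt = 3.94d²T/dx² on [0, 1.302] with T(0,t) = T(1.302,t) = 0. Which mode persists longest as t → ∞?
Eigenvalues: λₙ = 3.94n²π²/1.302².
First three modes:
  n=1: λ₁ = 3.94π²/1.302² ≈ 22.939
  n=2: λ₂ = 15.76π²/1.302² ≈ 91.756 (4× faster decay)
  n=3: λ₃ = 35.46π²/1.302² ≈ 206.451 (9× faster decay)
As t → ∞, higher modes decay exponentially faster. The n=1 mode dominates: T ~ c₁ sin(πx/1.302) e^{-λ₁t}.
Decay rate: λ₁ = 3.94π²/1.302² ≈ 22.939.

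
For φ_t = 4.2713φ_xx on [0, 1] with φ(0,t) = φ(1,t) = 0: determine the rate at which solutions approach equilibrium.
Eigenvalues: λₙ = 4.2713n²π².
First three modes:
  n=1: λ₁ = 4.2713π² ≈ 42.156
  n=2: λ₂ = 17.0852π² ≈ 168.624 (4× faster decay)
  n=3: λ₃ = 38.4417π² ≈ 379.404 (9× faster decay)
As t → ∞, higher modes decay exponentially faster. The n=1 mode dominates: φ ~ c₁ sin(πx) e^{-λ₁t}.
Decay rate: λ₁ = 4.2713π² ≈ 42.156.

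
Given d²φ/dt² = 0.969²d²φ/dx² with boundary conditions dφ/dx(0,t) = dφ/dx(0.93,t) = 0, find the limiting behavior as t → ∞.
φ oscillates about a mean that drifts linearly in t (generically unbounded; no decay). There is no damping, so the nonconstant modes persist as standing waves (energy conserved, no decay). But with Neumann conditions at both ends the constant mode has eigenvalue 0: the spatial mean M(t) of φ satisfies M'' = 0, so M(t) = M(0) + M'(0)·t. Unless the initial velocity has zero mean (∫φ_t(x,0)dx = 0), the solution grows linearly in t (unbounded, though not exponentially); if it does have zero mean, the solution stays bounded and simply oscillates.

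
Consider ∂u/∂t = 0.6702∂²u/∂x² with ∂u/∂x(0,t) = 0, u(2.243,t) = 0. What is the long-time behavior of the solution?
As t → ∞, u → 0. Heat escapes through the Dirichlet boundary.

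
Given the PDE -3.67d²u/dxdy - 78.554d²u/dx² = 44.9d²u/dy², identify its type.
Rewriting in standard form: -78.554d²u/dx² - 3.67d²u/dxdy - 44.9d²u/dy² = 0. The second-order coefficients are A = -78.554, B = -3.67, C = -44.9. Since B² - 4AC = -14094.8295 < 0, this is an elliptic PDE.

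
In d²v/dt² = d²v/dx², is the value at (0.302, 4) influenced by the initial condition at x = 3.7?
Yes. The domain of dependence is [-3.698, 4.302], and 3.7 ∈ [-3.698, 4.302].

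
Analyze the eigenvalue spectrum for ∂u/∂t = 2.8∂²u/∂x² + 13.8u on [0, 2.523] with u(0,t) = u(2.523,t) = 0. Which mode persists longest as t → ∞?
Eigenvalues: λₙ = 2.8n²π²/2.523² - 13.8.
First three modes:
  n=1: λ₁ = 2.8π²/2.523² - 13.8 ≈ -9.459
  n=2: λ₂ = 11.2π²/2.523² - 13.8 ≈ 3.565
  n=3: λ₃ = 25.2π²/2.523² - 13.8 ≈ 25.272
Since 2.8π²/2.523² ≈ 4.341 < 13.8, λ₁ < 0.
The n=1 mode grows fastest (−λₙ is largest for n=1) → dominates.
Asymptotic: u ~ c₁ sin(πx/2.523) e^{9.459t} (exponential growth at rate −λ₁ ≈ 9.459).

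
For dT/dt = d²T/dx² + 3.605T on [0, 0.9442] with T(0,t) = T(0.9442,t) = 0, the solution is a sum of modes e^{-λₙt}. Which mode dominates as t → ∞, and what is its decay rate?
Eigenvalues: λₙ = n²π²/0.9442² - 3.605.
First three modes:
  n=1: λ₁ = π²/0.9442² - 3.605 ≈ 7.466
  n=2: λ₂ = 4π²/0.9442² - 3.605 ≈ 40.677
  n=3: λ₃ = 9π²/0.9442² - 3.605 ≈ 96.031
Since π²/0.9442² ≈ 11.071 > 3.605, all λₙ > 0.
The n=1 mode decays slowest → dominates as t → ∞.
Asymptotic: T ~ c₁ sin(πx/0.9442) e^{-λ₁t} with decay rate λ₁ ≈ 7.466.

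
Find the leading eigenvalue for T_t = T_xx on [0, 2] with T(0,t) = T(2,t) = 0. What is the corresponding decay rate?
Eigenvalues: λₙ = n²π²/2².
First three modes:
  n=1: λ₁ = π²/2² ≈ 2.467
  n=2: λ₂ = 4π²/2² ≈ 9.87 (4× faster decay)
  n=3: λ₃ = 9π²/2² ≈ 22.207 (9× faster decay)
As t → ∞, higher modes decay exponentially faster. The n=1 mode dominates: T ~ c₁ sin(πx/2) e^{-λ₁t}.
Decay rate: λ₁ = π²/2² ≈ 2.467.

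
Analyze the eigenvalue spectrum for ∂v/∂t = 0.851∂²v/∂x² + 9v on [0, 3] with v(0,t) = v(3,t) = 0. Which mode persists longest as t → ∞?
Eigenvalues: λₙ = 0.851n²π²/3² - 9.
First three modes:
  n=1: λ₁ = 0.851π²/3² - 9 ≈ -8.067
  n=2: λ₂ = 3.404π²/3² - 9 ≈ -5.267
  n=3: λ₃ = 7.659π²/3² - 9 ≈ -0.601
Since 0.851π²/3² ≈ 0.933 < 9, λ₁ < 0.
The n=1 mode grows fastest (−λₙ is largest for n=1) → dominates.
Asymptotic: v ~ c₁ sin(πx/3) e^{8.067t} (exponential growth at rate −λ₁ ≈ 8.067).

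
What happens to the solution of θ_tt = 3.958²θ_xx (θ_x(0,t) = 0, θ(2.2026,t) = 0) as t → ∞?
θ oscillates (no decay). Energy is conserved; the solution oscillates indefinitely as standing waves.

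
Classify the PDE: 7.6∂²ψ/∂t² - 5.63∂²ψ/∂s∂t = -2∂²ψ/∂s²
Rewriting in standard form: 2∂²ψ/∂s² - 5.63∂²ψ/∂s∂t + 7.6∂²ψ/∂t² = 0. A = 2, B = -5.63, C = 7.6. Discriminant B² - 4AC = -29.1031. Since -29.1031 < 0, elliptic.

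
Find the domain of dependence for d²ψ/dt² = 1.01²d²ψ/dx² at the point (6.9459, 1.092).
Domain of dependence: [5.84298, 8.04882]. Signals travel at speed 1.01, so data within |x - 6.9459| ≤ 1.01·1.092 = 1.10292 can reach the point.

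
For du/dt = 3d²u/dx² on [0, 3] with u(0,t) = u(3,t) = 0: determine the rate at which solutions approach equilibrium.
Eigenvalues: λₙ = 3n²π²/3².
First three modes:
  n=1: λ₁ = 3π²/3² ≈ 3.29
  n=2: λ₂ = 12π²/3² ≈ 13.159 (4× faster decay)
  n=3: λ₃ = 27π²/3² ≈ 29.609 (9× faster decay)
As t → ∞, higher modes decay exponentially faster. The n=1 mode dominates: u ~ c₁ sin(πx/3) e^{-λ₁t}.
Decay rate: λ₁ = 3π²/3² ≈ 3.29.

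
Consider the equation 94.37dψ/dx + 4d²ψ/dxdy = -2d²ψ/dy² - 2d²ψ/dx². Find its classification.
Rewriting in standard form: 2d²ψ/dx² + 4d²ψ/dxdy + 2d²ψ/dy² + 94.37dψ/dx = 0. Parabolic. (A = 2, B = 4, C = 2 gives B² - 4AC = 0.)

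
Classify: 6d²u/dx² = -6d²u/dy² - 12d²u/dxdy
Rewriting in standard form: 6d²u/dx² + 12d²u/dxdy + 6d²u/dy² = 0. Parabolic (discriminant = 0).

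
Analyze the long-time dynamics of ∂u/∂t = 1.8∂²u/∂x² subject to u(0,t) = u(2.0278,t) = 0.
Long-time behavior: u → 0. Heat diffuses out through both boundaries.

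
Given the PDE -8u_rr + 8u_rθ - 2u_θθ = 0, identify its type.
The second-order coefficients are A = -8, B = 8, C = -2. Since B² - 4AC = 0 = 0, this is a parabolic PDE.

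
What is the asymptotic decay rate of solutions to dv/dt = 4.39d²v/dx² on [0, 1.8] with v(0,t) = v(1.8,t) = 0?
Eigenvalues: λₙ = 4.39n²π²/1.8².
First three modes:
  n=1: λ₁ = 4.39π²/1.8² ≈ 13.373
  n=2: λ₂ = 17.56π²/1.8² ≈ 53.491 (4× faster decay)
  n=3: λ₃ = 39.51π²/1.8² ≈ 120.354 (9× faster decay)
As t → ∞, higher modes decay exponentially faster. The n=1 mode dominates: v ~ c₁ sin(πx/1.8) e^{-λ₁t}.
Decay rate: λ₁ = 4.39π²/1.8² ≈ 13.373.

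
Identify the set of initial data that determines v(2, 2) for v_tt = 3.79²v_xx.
Domain of dependence: [-5.58, 9.58]. Signals travel at speed 3.79, so data within |x - 2| ≤ 3.79·2 = 7.58 can reach the point.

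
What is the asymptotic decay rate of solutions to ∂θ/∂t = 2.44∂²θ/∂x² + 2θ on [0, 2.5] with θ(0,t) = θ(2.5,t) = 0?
Eigenvalues: λₙ = 2.44n²π²/2.5² - 2.
First three modes:
  n=1: λ₁ = 2.44π²/2.5² - 2 ≈ 1.853
  n=2: λ₂ = 9.76π²/2.5² - 2 ≈ 13.412
  n=3: λ₃ = 21.96π²/2.5² - 2 ≈ 32.678
Since 2.44π²/2.5² ≈ 3.853 > 2, all λₙ > 0.
The n=1 mode decays slowest → dominates as t → ∞.
Asymptotic: θ ~ c₁ sin(πx/2.5) e^{-λ₁t} with decay rate λ₁ ≈ 1.853.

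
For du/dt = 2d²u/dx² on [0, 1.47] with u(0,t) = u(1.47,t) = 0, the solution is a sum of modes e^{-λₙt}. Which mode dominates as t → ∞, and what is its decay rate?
Eigenvalues: λₙ = 2n²π²/1.47².
First three modes:
  n=1: λ₁ = 2π²/1.47² ≈ 9.135
  n=2: λ₂ = 8π²/1.47² ≈ 36.539 (4× faster decay)
  n=3: λ₃ = 18π²/1.47² ≈ 82.212 (9× faster decay)
As t → ∞, higher modes decay exponentially faster. The n=1 mode dominates: u ~ c₁ sin(πx/1.47) e^{-λ₁t}.
Decay rate: λ₁ = 2π²/1.47² ≈ 9.135.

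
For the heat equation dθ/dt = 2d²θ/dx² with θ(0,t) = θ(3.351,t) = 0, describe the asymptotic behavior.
θ → 0. Heat diffuses out through both boundaries.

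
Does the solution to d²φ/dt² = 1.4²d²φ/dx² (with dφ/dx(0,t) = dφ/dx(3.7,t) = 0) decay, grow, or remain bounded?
φ oscillates about a mean that drifts linearly in t (generically unbounded; no decay). There is no damping, so the nonconstant modes persist as standing waves (energy conserved, no decay). But with Neumann conditions at both ends the constant mode has eigenvalue 0: the spatial mean M(t) of φ satisfies M'' = 0, so M(t) = M(0) + M'(0)·t. Unless the initial velocity has zero mean (∫φ_t(x,0)dx = 0), the solution grows linearly in t (unbounded, though not exponentially); if it does have zero mean, the solution stays bounded and simply oscillates.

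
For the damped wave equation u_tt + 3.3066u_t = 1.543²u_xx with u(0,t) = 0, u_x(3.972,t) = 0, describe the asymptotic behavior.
u → 0. Damping (γ=3.3066) dissipates energy; oscillations decay exponentially.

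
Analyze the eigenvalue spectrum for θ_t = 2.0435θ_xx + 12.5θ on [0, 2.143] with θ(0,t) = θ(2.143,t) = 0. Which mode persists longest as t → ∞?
Eigenvalues: λₙ = 2.0435n²π²/2.143² - 12.5.
First three modes:
  n=1: λ₁ = 2.0435π²/2.143² - 12.5 ≈ -8.108
  n=2: λ₂ = 8.174π²/2.143² - 12.5 ≈ 5.067
  n=3: λ₃ = 18.3915π²/2.143² - 12.5 ≈ 27.025
Since 2.0435π²/2.143² ≈ 4.392 < 12.5, λ₁ < 0.
The n=1 mode grows fastest (−λₙ is largest for n=1) → dominates.
Asymptotic: θ ~ c₁ sin(πx/2.143) e^{8.108t} (exponential growth at rate −λ₁ ≈ 8.108).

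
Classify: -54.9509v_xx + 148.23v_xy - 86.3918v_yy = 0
Hyperbolic (discriminant = 2982.90424952).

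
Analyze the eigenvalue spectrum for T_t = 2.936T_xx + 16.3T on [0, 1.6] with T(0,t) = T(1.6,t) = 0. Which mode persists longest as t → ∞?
Eigenvalues: λₙ = 2.936n²π²/1.6² - 16.3.
First three modes:
  n=1: λ₁ = 2.936π²/1.6² - 16.3 ≈ -4.981
  n=2: λ₂ = 11.744π²/1.6² - 16.3 ≈ 28.977
  n=3: λ₃ = 26.424π²/1.6² - 16.3 ≈ 85.573
Since 2.936π²/1.6² ≈ 11.319 < 16.3, λ₁ < 0.
The n=1 mode grows fastest (−λₙ is largest for n=1) → dominates.
Asymptotic: T ~ c₁ sin(πx/1.6) e^{4.981t} (exponential growth at rate −λ₁ ≈ 4.981).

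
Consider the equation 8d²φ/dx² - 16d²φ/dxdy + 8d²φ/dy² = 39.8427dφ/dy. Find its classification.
Rewriting in standard form: 8d²φ/dx² - 16d²φ/dxdy + 8d²φ/dy² - 39.8427dφ/dy = 0. Parabolic. (A = 8, B = -16, C = 8 gives B² - 4AC = 0.)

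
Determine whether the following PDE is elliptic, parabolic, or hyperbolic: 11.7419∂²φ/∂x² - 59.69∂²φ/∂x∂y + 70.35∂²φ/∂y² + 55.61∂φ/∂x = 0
Coefficients: A = 11.7419, B = -59.69, C = 70.35. B² - 4AC = 258.72544, which is positive, so the equation is hyperbolic.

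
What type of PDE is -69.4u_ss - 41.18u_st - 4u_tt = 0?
With A = -69.4, B = -41.18, C = -4, the discriminant is 585.3924. This is a hyperbolic PDE.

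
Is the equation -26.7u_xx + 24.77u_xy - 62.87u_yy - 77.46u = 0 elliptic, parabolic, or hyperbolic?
Computing B² - 4AC with A = -26.7, B = 24.77, C = -62.87: discriminant = -6100.9631 (negative). Answer: elliptic.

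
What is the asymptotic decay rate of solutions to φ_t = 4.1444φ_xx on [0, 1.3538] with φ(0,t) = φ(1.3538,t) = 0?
Eigenvalues: λₙ = 4.1444n²π²/1.3538².
First three modes:
  n=1: λ₁ = 4.1444π²/1.3538² ≈ 22.318
  n=2: λ₂ = 16.5776π²/1.3538² ≈ 89.271 (4× faster decay)
  n=3: λ₃ = 37.2996π²/1.3538² ≈ 200.861 (9× faster decay)
As t → ∞, higher modes decay exponentially faster. The n=1 mode dominates: φ ~ c₁ sin(πx/1.3538) e^{-λ₁t}.
Decay rate: λ₁ = 4.1444π²/1.3538² ≈ 22.318.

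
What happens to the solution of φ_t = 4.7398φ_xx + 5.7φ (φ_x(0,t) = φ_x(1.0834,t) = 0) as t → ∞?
φ grows unboundedly. With Neumann BCs the constant mode has diffusion eigenvalue 0, so any r > 0 makes it grow like e^(5.7t); solution grows exponentially.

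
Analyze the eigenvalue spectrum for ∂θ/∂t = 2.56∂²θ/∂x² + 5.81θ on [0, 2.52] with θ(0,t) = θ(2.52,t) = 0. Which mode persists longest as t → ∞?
Eigenvalues: λₙ = 2.56n²π²/2.52² - 5.81.
First three modes:
  n=1: λ₁ = 2.56π²/2.52² - 5.81 ≈ -1.831
  n=2: λ₂ = 10.24π²/2.52² - 5.81 ≈ 10.105
  n=3: λ₃ = 23.04π²/2.52² - 5.81 ≈ 29.998
Since 2.56π²/2.52² ≈ 3.979 < 5.81, λ₁ < 0.
The n=1 mode grows fastest (−λₙ is largest for n=1) → dominates.
Asymptotic: θ ~ c₁ sin(πx/2.52) e^{1.831t} (exponential growth at rate −λ₁ ≈ 1.831).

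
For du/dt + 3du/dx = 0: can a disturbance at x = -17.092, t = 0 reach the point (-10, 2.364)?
Yes. The characteristic through (-10, 2.364) passes through x = -17.092.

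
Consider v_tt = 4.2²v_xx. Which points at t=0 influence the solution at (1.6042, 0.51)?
Domain of dependence: [-0.5378, 3.7462]. Signals travel at speed 4.2, so data within |x - 1.6042| ≤ 4.2·0.51 = 2.142 can reach the point.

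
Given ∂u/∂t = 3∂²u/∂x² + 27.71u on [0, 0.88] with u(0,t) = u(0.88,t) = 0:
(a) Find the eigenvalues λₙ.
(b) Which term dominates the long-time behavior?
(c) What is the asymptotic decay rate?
Eigenvalues: λₙ = 3n²π²/0.88² - 27.71.
First three modes:
  n=1: λ₁ = 3π²/0.88² - 27.71 ≈ 10.525
  n=2: λ₂ = 12π²/0.88² - 27.71 ≈ 125.228
  n=3: λ₃ = 27π²/0.88² - 27.71 ≈ 316.401
Since 3π²/0.88² ≈ 38.235 > 27.71, all λₙ > 0.
The n=1 mode decays slowest → dominates as t → ∞.
Asymptotic: u ~ c₁ sin(πx/0.88) e^{-λ₁t} with decay rate λ₁ ≈ 10.525.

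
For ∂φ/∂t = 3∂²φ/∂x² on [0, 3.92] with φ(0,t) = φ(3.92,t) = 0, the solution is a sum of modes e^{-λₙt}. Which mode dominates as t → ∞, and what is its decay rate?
Eigenvalues: λₙ = 3n²π²/3.92².
First three modes:
  n=1: λ₁ = 3π²/3.92² ≈ 1.927
  n=2: λ₂ = 12π²/3.92² ≈ 7.707 (4× faster decay)
  n=3: λ₃ = 27π²/3.92² ≈ 17.342 (9× faster decay)
As t → ∞, higher modes decay exponentially faster. The n=1 mode dominates: φ ~ c₁ sin(πx/3.92) e^{-λ₁t}.
Decay rate: λ₁ = 3π²/3.92² ≈ 1.927.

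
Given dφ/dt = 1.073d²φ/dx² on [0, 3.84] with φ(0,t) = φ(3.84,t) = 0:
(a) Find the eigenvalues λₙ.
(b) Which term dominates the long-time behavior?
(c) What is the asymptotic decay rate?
Eigenvalues: λₙ = 1.073n²π²/3.84².
First three modes:
  n=1: λ₁ = 1.073π²/3.84² ≈ 0.718
  n=2: λ₂ = 4.292π²/3.84² ≈ 2.873 (4× faster decay)
  n=3: λ₃ = 9.657π²/3.84² ≈ 6.464 (9× faster decay)
As t → ∞, higher modes decay exponentially faster. The n=1 mode dominates: φ ~ c₁ sin(πx/3.84) e^{-λ₁t}.
Decay rate: λ₁ = 1.073π²/3.84² ≈ 0.718.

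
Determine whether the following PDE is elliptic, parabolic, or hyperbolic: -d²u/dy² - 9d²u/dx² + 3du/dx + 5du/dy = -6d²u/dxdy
Rewriting in standard form: -9d²u/dx² + 6d²u/dxdy - d²u/dy² + 3du/dx + 5du/dy = 0. Coefficients: A = -9, B = 6, C = -1. B² - 4AC = 0, which is zero, so the equation is parabolic.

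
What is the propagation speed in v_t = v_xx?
Infinite. The heat equation is parabolic, not hyperbolic, so disturbances propagate instantly.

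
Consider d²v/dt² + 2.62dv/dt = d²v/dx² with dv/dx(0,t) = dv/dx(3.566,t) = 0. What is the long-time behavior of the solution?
As t → ∞, v → constant (steady state). Damping (γ=2.62) dissipates the nonconstant modes; with Neumann BCs the spatial average obeys M''+γM'=0 and tends to a finite limit.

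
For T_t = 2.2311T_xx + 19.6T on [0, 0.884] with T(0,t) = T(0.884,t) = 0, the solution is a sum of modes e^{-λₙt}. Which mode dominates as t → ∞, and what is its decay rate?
Eigenvalues: λₙ = 2.2311n²π²/0.884² - 19.6.
First three modes:
  n=1: λ₁ = 2.2311π²/0.884² - 19.6 ≈ 8.578
  n=2: λ₂ = 8.9244π²/0.884² - 19.6 ≈ 93.113
  n=3: λ₃ = 20.0799π²/0.884² - 19.6 ≈ 234.004
Since 2.2311π²/0.884² ≈ 28.178 > 19.6, all λₙ > 0.
The n=1 mode decays slowest → dominates as t → ∞.
Asymptotic: T ~ c₁ sin(πx/0.884) e^{-λ₁t} with decay rate λ₁ ≈ 8.578.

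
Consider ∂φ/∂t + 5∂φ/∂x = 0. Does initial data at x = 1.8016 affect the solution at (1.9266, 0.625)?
No. Only data at x = -1.1984 affects (1.9266, 0.625). Advection has one-way propagation along characteristics.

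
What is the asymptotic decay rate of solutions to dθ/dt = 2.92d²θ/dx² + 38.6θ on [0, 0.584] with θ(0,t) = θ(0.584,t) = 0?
Eigenvalues: λₙ = 2.92n²π²/0.584² - 38.6.
First three modes:
  n=1: λ₁ = 2.92π²/0.584² - 38.6 ≈ 45.9
  n=2: λ₂ = 11.68π²/0.584² - 38.6 ≈ 299.4
  n=3: λ₃ = 26.28π²/0.584² - 38.6 ≈ 721.9
Since 2.92π²/0.584² ≈ 84.5 > 38.6, all λₙ > 0.
The n=1 mode decays slowest → dominates as t → ∞.
Asymptotic: θ ~ c₁ sin(πx/0.584) e^{-λ₁t} with decay rate λ₁ ≈ 45.9.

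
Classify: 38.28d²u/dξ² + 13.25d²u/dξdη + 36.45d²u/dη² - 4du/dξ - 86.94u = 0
Elliptic (discriminant = -5405.6615).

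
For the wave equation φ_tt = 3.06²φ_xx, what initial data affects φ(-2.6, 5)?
Domain of dependence: [-17.9, 12.7]. Signals travel at speed 3.06, so data within |x - -2.6| ≤ 3.06·5 = 15.3 can reach the point.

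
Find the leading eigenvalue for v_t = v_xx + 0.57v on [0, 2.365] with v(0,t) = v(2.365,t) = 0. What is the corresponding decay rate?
Eigenvalues: λₙ = n²π²/2.365² - 0.57.
First three modes:
  n=1: λ₁ = π²/2.365² - 0.57 ≈ 1.195
  n=2: λ₂ = 4π²/2.365² - 0.57 ≈ 6.488
  n=3: λ₃ = 9π²/2.365² - 0.57 ≈ 15.311
Since π²/2.365² ≈ 1.765 > 0.57, all λₙ > 0.
The n=1 mode decays slowest → dominates as t → ∞.
Asymptotic: v ~ c₁ sin(πx/2.365) e^{-λ₁t} with decay rate λ₁ ≈ 1.195.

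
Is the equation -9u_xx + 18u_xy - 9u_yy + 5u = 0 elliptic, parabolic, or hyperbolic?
Computing B² - 4AC with A = -9, B = 18, C = -9: discriminant = 0 (zero). Answer: parabolic.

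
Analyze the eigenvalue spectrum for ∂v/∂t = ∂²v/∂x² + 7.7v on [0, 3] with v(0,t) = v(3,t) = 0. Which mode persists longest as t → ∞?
Eigenvalues: λₙ = n²π²/3² - 7.7.
First three modes:
  n=1: λ₁ = π²/3² - 7.7 ≈ -6.603
  n=2: λ₂ = 4π²/3² - 7.7 ≈ -3.314
  n=3: λ₃ = 9π²/3² - 7.7 ≈ 2.17
Since π²/3² ≈ 1.097 < 7.7, λ₁ < 0.
The n=1 mode grows fastest (−λₙ is largest for n=1) → dominates.
Asymptotic: v ~ c₁ sin(πx/3) e^{6.603t} (exponential growth at rate −λ₁ ≈ 6.603).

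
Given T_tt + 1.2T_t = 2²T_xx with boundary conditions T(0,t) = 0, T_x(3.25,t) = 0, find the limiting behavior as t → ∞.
T → 0. Damping (γ=1.2) dissipates energy; oscillations decay exponentially.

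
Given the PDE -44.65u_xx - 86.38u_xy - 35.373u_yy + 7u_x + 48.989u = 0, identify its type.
The second-order coefficients are A = -44.65, B = -86.38, C = -35.373. Since B² - 4AC = 1143.8866 > 0, this is a hyperbolic PDE.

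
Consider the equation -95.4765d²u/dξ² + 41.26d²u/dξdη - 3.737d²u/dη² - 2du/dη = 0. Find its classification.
Hyperbolic. (A = -95.4765, B = 41.26, C = -3.737 gives B² - 4AC = 275.204878.)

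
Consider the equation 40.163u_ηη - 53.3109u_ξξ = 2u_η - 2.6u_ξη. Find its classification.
Rewriting in standard form: -53.3109u_ξξ + 2.6u_ξη + 40.163u_ηη - 2u_η = 0. Hyperbolic. (A = -53.3109, B = 2.6, C = 40.163 gives B² - 4AC = 8571.2627068.)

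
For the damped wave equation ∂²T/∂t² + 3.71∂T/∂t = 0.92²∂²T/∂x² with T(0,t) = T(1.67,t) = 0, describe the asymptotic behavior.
T → 0. Damping (γ=3.71) dissipates energy; oscillations decay exponentially.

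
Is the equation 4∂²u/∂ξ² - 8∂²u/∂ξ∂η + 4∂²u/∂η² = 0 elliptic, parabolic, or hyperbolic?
Computing B² - 4AC with A = 4, B = -8, C = 4: discriminant = 0 (zero). Answer: parabolic.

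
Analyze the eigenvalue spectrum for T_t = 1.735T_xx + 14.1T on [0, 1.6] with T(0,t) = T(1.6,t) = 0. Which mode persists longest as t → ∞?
Eigenvalues: λₙ = 1.735n²π²/1.6² - 14.1.
First three modes:
  n=1: λ₁ = 1.735π²/1.6² - 14.1 ≈ -7.411
  n=2: λ₂ = 6.94π²/1.6² - 14.1 ≈ 12.656
  n=3: λ₃ = 15.615π²/1.6² - 14.1 ≈ 46.101
Since 1.735π²/1.6² ≈ 6.689 < 14.1, λ₁ < 0.
The n=1 mode grows fastest (−λₙ is largest for n=1) → dominates.
Asymptotic: T ~ c₁ sin(πx/1.6) e^{7.411t} (exponential growth at rate −λ₁ ≈ 7.411).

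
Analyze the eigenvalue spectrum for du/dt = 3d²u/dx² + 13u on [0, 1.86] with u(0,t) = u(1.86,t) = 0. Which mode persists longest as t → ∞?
Eigenvalues: λₙ = 3n²π²/1.86² - 13.
First three modes:
  n=1: λ₁ = 3π²/1.86² - 13 ≈ -4.442
  n=2: λ₂ = 12π²/1.86² - 13 ≈ 21.234
  n=3: λ₃ = 27π²/1.86² - 13 ≈ 64.026
Since 3π²/1.86² ≈ 8.558 < 13, λ₁ < 0.
The n=1 mode grows fastest (−λₙ is largest for n=1) → dominates.
Asymptotic: u ~ c₁ sin(πx/1.86) e^{4.442t} (exponential growth at rate −λ₁ ≈ 4.442).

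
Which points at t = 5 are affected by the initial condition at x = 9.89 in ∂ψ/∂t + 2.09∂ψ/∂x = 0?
At x = 20.34. The characteristic carries data from (9.89, 0) to (20.34, 5).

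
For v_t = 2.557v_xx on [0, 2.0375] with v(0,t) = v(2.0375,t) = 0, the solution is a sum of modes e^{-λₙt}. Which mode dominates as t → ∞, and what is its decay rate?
Eigenvalues: λₙ = 2.557n²π²/2.0375².
First three modes:
  n=1: λ₁ = 2.557π²/2.0375² ≈ 6.079
  n=2: λ₂ = 10.228π²/2.0375² ≈ 24.316 (4× faster decay)
  n=3: λ₃ = 23.013π²/2.0375² ≈ 54.711 (9× faster decay)
As t → ∞, higher modes decay exponentially faster. The n=1 mode dominates: v ~ c₁ sin(πx/2.0375) e^{-λ₁t}.
Decay rate: λ₁ = 2.557π²/2.0375² ≈ 6.079.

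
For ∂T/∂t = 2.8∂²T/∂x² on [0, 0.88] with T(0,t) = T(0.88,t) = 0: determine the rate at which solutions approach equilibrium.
Eigenvalues: λₙ = 2.8n²π²/0.88².
First three modes:
  n=1: λ₁ = 2.8π²/0.88² ≈ 35.686
  n=2: λ₂ = 11.2π²/0.88² ≈ 142.742 (4× faster decay)
  n=3: λ₃ = 25.2π²/0.88² ≈ 321.17 (9× faster decay)
As t → ∞, higher modes decay exponentially faster. The n=1 mode dominates: T ~ c₁ sin(πx/0.88) e^{-λ₁t}.
Decay rate: λ₁ = 2.8π²/0.88² ≈ 35.686.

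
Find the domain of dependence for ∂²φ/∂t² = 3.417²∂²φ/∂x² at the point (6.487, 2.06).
Domain of dependence: [-0.55202, 13.52602]. Signals travel at speed 3.417, so data within |x - 6.487| ≤ 3.417·2.06 = 7.03902 can reach the point.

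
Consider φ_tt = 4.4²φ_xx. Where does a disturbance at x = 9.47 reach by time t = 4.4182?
Domain of influence: [-9.97008, 28.91008]. Data at x = 9.47 spreads outward at speed 4.4.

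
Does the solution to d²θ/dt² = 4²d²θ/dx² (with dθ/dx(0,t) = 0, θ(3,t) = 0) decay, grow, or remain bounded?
θ oscillates (no decay). Energy is conserved; the solution oscillates indefinitely as standing waves.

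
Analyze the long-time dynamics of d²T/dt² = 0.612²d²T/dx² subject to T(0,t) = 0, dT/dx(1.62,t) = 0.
Long-time behavior: T oscillates (no decay). Energy is conserved; the solution oscillates indefinitely as standing waves.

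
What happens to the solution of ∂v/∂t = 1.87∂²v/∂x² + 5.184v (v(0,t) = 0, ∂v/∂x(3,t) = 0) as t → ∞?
v grows unboundedly. Reaction dominates diffusion (r=5.184 > κπ²/(4L²)≈0.51); solution grows exponentially.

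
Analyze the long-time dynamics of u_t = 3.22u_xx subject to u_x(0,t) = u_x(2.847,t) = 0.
Long-time behavior: u → constant (steady state). Heat is conserved (no flux at boundaries); solution approaches the spatial average.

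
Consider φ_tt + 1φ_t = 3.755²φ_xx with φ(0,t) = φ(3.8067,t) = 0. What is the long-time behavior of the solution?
As t → ∞, φ → 0. Damping (γ=1) dissipates energy; oscillations decay exponentially.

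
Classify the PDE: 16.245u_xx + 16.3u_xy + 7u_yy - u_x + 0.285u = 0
A = 16.245, B = 16.3, C = 7. Discriminant B² - 4AC = -189.17. Since -189.17 < 0, elliptic.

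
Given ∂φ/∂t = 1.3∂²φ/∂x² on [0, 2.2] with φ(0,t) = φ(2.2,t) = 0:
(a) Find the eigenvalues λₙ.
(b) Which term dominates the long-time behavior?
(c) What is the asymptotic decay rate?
Eigenvalues: λₙ = 1.3n²π²/2.2².
First three modes:
  n=1: λ₁ = 1.3π²/2.2² ≈ 2.651
  n=2: λ₂ = 5.2π²/2.2² ≈ 10.604 (4× faster decay)
  n=3: λ₃ = 11.7π²/2.2² ≈ 23.858 (9× faster decay)
As t → ∞, higher modes decay exponentially faster. The n=1 mode dominates: φ ~ c₁ sin(πx/2.2) e^{-λ₁t}.
Decay rate: λ₁ = 1.3π²/2.2² ≈ 2.651.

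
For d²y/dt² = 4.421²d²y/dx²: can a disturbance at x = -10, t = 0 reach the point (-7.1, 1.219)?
Yes. The domain of dependence is [-12.489199, -1.710801], and -10 ∈ [-12.489199, -1.710801].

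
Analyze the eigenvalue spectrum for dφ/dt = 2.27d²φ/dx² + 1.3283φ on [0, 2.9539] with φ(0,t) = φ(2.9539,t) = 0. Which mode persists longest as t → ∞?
Eigenvalues: λₙ = 2.27n²π²/2.9539² - 1.3283.
First three modes:
  n=1: λ₁ = 2.27π²/2.9539² - 1.3283 ≈ 1.239
  n=2: λ₂ = 9.08π²/2.9539² - 1.3283 ≈ 8.942
  n=3: λ₃ = 20.43π²/2.9539² - 1.3283 ≈ 21.78
Since 2.27π²/2.9539² ≈ 2.568 > 1.3283, all λₙ > 0.
The n=1 mode decays slowest → dominates as t → ∞.
Asymptotic: φ ~ c₁ sin(πx/2.9539) e^{-λ₁t} with decay rate λ₁ ≈ 1.239.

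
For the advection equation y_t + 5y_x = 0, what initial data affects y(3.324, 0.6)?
A single point: x = 0.324. The characteristic through (3.324, 0.6) is x - 5t = const, so x = 3.324 - 5·0.6 = 0.324.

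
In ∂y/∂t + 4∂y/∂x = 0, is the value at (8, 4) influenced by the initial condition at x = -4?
No. Only data at x = -8 affects (8, 4). Advection has one-way propagation along characteristics.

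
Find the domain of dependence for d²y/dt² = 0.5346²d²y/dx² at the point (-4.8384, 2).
Domain of dependence: [-5.9076, -3.7692]. Signals travel at speed 0.5346, so data within |x - -4.8384| ≤ 0.5346·2 = 1.0692 can reach the point.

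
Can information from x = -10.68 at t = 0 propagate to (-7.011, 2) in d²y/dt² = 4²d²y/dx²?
Yes. The domain of dependence is [-15.011, 0.989], and -10.68 ∈ [-15.011, 0.989].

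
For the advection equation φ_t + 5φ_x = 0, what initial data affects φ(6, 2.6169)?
A single point: x = -7.0845. The characteristic through (6, 2.6169) is x - 5t = const, so x = 6 - 5·2.6169 = -7.0845.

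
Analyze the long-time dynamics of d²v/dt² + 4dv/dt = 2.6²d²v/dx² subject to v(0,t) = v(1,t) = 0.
Long-time behavior: v → 0. Damping (γ=4) dissipates energy; oscillations decay exponentially.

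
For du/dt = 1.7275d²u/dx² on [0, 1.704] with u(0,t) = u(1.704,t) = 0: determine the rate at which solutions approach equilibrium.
Eigenvalues: λₙ = 1.7275n²π²/1.704².
First three modes:
  n=1: λ₁ = 1.7275π²/1.704² ≈ 5.872
  n=2: λ₂ = 6.91π²/1.704² ≈ 23.488 (4× faster decay)
  n=3: λ₃ = 15.5475π²/1.704² ≈ 52.847 (9× faster decay)
As t → ∞, higher modes decay exponentially faster. The n=1 mode dominates: u ~ c₁ sin(πx/1.704) e^{-λ₁t}.
Decay rate: λ₁ = 1.7275π²/1.704² ≈ 5.872.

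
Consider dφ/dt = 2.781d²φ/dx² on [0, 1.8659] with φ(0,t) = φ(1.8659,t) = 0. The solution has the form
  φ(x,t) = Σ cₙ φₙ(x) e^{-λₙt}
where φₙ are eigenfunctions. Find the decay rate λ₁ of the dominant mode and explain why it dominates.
Eigenvalues: λₙ = 2.781n²π²/1.8659².
First three modes:
  n=1: λ₁ = 2.781π²/1.8659² ≈ 7.884
  n=2: λ₂ = 11.124π²/1.8659² ≈ 31.534 (4× faster decay)
  n=3: λ₃ = 25.029π²/1.8659² ≈ 70.952 (9× faster decay)
As t → ∞, higher modes decay exponentially faster. The n=1 mode dominates: φ ~ c₁ sin(πx/1.8659) e^{-λ₁t}.
Decay rate: λ₁ = 2.781π²/1.8659² ≈ 7.884.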